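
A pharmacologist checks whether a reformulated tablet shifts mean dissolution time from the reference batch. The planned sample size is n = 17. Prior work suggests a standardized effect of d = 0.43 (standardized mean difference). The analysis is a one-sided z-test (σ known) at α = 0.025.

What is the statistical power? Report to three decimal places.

Power ≈ 0.426

Noncentrality parameter: δ = d·√n = 0.43 × √17 = 1.7729
Critical value for a one-sided test at α = 0.025: z_α = 1.960.
Power = P(Z > 1.960 − δ) = Φ(-0.187) = 0.4258.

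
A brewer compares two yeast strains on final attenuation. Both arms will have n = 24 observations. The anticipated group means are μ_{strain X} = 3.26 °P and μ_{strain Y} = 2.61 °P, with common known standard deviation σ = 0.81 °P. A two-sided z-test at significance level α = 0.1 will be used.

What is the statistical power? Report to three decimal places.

Standardized effect: d = |μ_{strain X} − μ_{strain Y}| / σ = |3.26 − 2.61| / 0.81 = 0.8025
Noncentrality parameter: δ = d·√(n/2) = 0.8025 × √(24/2) = 2.7798
Critical value for a two-sided test at α = 0.1: z_{α/2} = 1.645.
Power = Φ(δ − 1.645) + Φ(−δ − 1.645) = Φ(1.135) + Φ(-4.425) = 0.8718 + 0.0000 = 0.8718.

Power ≈ 0.872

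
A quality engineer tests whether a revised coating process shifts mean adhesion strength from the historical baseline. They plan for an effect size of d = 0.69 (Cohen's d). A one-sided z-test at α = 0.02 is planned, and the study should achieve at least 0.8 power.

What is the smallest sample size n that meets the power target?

n = 18

For power 0.8 need Φ(δ − z_{0.02}) = 0.8, so δ = z_{0.02} + z_{0.20} = 2.054 + 0.842 = 2.895.
δ = d·√n ⇒ n = (δ/d)² = (2.895 / 0.69)² = 17.61.
Rounding up, n = 18.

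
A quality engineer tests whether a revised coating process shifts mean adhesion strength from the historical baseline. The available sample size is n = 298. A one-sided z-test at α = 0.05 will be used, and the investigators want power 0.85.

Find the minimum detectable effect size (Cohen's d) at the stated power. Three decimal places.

Need Φ(δ − 1.645) = 0.85, so δ = 1.645 + 1.036 = 2.681.
δ = d·√n ⇒ d = δ/√n = 2.681/√298 = 0.1553.

d ≈ 0.155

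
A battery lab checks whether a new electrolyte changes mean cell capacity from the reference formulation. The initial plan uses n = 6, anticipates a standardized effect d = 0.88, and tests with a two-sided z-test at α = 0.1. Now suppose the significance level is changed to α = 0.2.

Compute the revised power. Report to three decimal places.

δ = d·√n = 0.88 × √6 = 2.1556 (unchanged). New critical value: z_{0.1} = 1.282.
Revised power = Φ(δ − 1.282) + Φ(−δ − 1.282) = Φ(0.874) + Φ(-3.437) = 0.8089 + 0.0003 = 0.8092.

Power ≈ 0.809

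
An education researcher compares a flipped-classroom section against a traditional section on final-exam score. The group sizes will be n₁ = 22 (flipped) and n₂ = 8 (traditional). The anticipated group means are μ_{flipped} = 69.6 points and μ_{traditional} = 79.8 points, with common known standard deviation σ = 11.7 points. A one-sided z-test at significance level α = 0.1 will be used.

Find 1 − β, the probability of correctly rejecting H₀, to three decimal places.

Standardized effect: d = |μ_{flipped} − μ_{traditional}| / σ = |69.6 − 79.8| / 11.7 = 0.8718
Noncentrality parameter: λ = d / √(1/n₁ + 1/n₂) = 0.8718 / √(1/22 + 1/8) = 2.1116
One-sided α = 0.1 → critical value z_{0.1} = 1.282.
Power = P(Z > 1.282 − λ) = Φ(0.830) = 0.7967.

Power ≈ 0.797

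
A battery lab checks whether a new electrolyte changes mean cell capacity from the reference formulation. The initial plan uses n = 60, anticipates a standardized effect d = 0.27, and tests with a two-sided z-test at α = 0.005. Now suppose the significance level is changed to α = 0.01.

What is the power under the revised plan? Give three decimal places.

δ = d·√n = 0.27 × √60 = 2.0914 (unchanged). New critical value: z_{0.005} = 2.576.
Revised power = Φ(δ − 2.576) + Φ(−δ − 2.576) = Φ(-0.484) + Φ(-4.667) = 0.3140 + 0.0000 = 0.3140.

Power ≈ 0.314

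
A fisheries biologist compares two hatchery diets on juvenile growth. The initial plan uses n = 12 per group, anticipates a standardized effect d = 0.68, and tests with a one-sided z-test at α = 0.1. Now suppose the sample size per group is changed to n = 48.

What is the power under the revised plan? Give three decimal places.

With n = 48 per group: δ = d·√(n/2) = 0.68 × √(48/2) = 3.3313. Critical value z_{0.1} = 1.282.
Revised power = Φ(δ − 1.282) = Φ(2.050) = 0.9798.

Power ≈ 0.980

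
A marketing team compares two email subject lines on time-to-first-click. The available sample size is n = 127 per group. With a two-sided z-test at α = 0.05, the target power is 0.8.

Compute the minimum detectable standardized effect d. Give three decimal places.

Need Φ(δ − 1.960) = 0.8, so δ = 1.960 + 0.842 = 2.802.
(The second rejection-region term Φ(−δ − z_{α/2}) is negligible and dropped.)
δ = d·√(n/2) ⇒ d = δ/√(n/2) = 2.802/√(127/2) = 0.3516.

d ≈ 0.352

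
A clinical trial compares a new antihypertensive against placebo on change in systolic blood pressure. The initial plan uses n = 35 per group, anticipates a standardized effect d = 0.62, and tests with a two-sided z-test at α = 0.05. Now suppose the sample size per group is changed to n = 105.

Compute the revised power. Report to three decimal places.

Power ≈ 0.994

With n = 105 per group: δ = d·√(n/2) = 0.62 × √(105/2) = 4.4923. Critical value z_{0.025} = 1.960.
Revised power = Φ(δ − 1.960) + Φ(−δ − 1.960) = Φ(2.532) + Φ(-6.452) = 0.9943 + 0.0000 = 0.9943.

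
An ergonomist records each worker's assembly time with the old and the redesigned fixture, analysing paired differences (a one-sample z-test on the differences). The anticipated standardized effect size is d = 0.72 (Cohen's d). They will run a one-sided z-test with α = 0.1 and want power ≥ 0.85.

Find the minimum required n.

Set Φ(δ − 1.282) = 0.85; then δ − 1.282 = Φ⁻¹(0.85) = 1.036, giving δ = 2.318.
δ = d·√n ⇒ n = (δ/d)² = (2.318 / 0.72)² = 10.36.
Round up to the next whole unit.

n = 11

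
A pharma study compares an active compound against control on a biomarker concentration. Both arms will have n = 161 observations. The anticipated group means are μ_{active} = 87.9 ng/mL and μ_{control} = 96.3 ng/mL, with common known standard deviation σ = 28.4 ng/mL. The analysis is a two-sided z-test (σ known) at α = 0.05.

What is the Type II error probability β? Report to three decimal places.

Standardized effect: d = |μ_{active} − μ_{control}| / σ = |87.9 − 96.3| / 28.4 = 0.2958
Noncentrality parameter: δ = d·√(n/2) = 0.2958 × √(161/2) = 2.6537
Critical value for a two-sided test at α = 0.05: z_{α/2} = 1.960.
Power = Φ(δ − 1.960) + Φ(−δ − 1.960) = Φ(0.694) + Φ(-4.614) = 0.7561 + 0.0000 = 0.7561.
Type II error: β = 1 − power = 1 − 0.7561 = 0.2439.

β ≈ 0.244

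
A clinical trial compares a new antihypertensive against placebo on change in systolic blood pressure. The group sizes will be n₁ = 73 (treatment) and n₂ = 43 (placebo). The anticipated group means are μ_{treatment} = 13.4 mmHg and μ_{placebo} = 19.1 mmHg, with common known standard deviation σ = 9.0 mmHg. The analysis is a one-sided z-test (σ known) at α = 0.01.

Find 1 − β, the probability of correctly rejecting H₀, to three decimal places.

Power ≈ 0.834

Standardized effect: d = |μ_{treatment} − μ_{placebo}| / σ = |13.4 − 19.1| / 9.0 = 0.6333
Noncentrality parameter: δ = d / √(1/n₁ + 1/n₂) = 0.6333 / √(1/73 + 1/43) = 3.2946
One-sided α = 0.01 → critical value z_{0.01} = 2.326.
Power = Φ(δ − 2.326) = Φ(0.968) = 0.8335.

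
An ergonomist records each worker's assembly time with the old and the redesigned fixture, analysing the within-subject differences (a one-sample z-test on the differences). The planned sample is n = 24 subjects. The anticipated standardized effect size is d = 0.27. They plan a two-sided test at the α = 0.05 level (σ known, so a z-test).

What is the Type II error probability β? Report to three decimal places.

Noncentrality parameter: δ = d·√n = 0.27 × √24 = 1.3227
Two-sided α = 0.05 → critical value z_{0.025} = 1.960.
Power = Φ(δ − 1.960) + Φ(−δ − 1.960) = Φ(-0.637) + Φ(-3.283) = 0.2620 + 0.0005 = 0.2625.
Type II error: β = 1 − power = 1 − 0.2625 = 0.7375.

β ≈ 0.738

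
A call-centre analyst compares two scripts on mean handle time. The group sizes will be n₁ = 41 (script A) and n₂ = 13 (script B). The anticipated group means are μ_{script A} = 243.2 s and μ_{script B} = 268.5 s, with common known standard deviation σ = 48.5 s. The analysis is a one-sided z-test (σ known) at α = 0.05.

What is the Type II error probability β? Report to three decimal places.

β ≈ 0.502

Standardized effect: d = |μ_{script A} − μ_{script B}| / σ = |243.2 − 268.5| / 48.5 = 0.5216
Noncentrality parameter: δ = d / √(1/n₁ + 1/n₂) = 0.5216 / √(1/41 + 1/13) = 1.6389
One-sided α = 0.05 → critical value z_{0.05} = 1.645.
Power = Φ(δ − 1.645) = Φ(-0.006) = 0.4976.
Type II error: β = 1 − power = 1 − 0.4976 = 0.5024.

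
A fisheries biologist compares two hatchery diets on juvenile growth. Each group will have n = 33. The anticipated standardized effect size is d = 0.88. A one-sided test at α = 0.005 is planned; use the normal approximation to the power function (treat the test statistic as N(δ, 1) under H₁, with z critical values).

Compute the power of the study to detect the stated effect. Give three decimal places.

Power ≈ 0.841

Noncentrality parameter: δ = d·√(n/2) = 0.88 × √(33/2) = 3.5746
Critical value for a one-sided test at α = 0.005: z_α = 2.576.
Power = Φ(δ − 2.576) = Φ(0.999) = 0.8410.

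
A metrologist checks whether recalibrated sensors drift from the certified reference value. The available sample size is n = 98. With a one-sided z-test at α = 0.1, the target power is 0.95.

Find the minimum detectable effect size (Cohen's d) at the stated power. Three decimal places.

d ≈ 0.296

Need Φ(δ − 1.282) = 0.95, so δ = 1.282 + 1.645 = 2.926.
δ = d·√n ⇒ d = δ/√n = 2.926/√98 = 0.2956.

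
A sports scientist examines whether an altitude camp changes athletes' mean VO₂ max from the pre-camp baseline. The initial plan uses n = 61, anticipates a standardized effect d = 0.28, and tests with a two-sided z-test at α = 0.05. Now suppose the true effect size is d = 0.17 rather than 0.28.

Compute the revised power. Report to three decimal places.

With d = 0.17: δ = d·√n = 0.17 × √61 = 1.3277. Critical value z_{0.025} = 1.960.
Revised power = Φ(δ − 1.960) + Φ(−δ − 1.960) = Φ(-0.632) + Φ(-3.288) = 0.2636 + 0.0005 = 0.2641.

Power ≈ 0.264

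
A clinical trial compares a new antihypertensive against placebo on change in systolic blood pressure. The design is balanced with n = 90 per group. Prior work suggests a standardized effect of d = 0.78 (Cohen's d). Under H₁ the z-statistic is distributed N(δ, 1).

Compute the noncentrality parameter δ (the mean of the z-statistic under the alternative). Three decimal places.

δ ≈ 5.232

The noncentrality parameter scales effect size by the design's sample-size factor: δ = d·√(n/2) = 0.78 × √(90/2) = 5.2324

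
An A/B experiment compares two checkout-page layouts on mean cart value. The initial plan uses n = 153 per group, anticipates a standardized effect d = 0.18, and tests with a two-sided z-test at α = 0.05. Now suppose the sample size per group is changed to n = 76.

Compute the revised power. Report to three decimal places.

With n = 76 per group: δ = d·√(n/2) = 0.18 × √(76/2) = 1.1096. Critical value z_{0.025} = 1.960.
Revised power = Φ(δ − 1.960) + Φ(−δ − 1.960) = Φ(-0.850) + Φ(-3.070) = 0.1976 + 0.0011 = 0.1986.

Power ≈ 0.199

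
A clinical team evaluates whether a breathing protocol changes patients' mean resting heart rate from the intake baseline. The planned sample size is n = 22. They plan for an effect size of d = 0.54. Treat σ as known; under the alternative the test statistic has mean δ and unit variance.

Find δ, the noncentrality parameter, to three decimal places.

The noncentrality parameter scales effect size by the design's sample-size factor: δ = d·√n = 0.54 × √22 = 2.5328

δ ≈ 2.533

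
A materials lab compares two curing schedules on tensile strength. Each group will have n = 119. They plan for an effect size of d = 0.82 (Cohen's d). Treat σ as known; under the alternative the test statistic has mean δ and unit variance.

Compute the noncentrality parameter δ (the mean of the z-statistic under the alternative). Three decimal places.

δ = d·√(n/2) = 0.82 × √(119/2) = 6.3252

δ ≈ 6.325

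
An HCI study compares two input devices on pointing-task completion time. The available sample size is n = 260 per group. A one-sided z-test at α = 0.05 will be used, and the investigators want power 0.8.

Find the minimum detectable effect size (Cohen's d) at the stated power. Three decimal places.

Required noncentrality: δ = z_{0.05} + z_{0.20} = 1.645 + 0.842 = 2.486.
δ = d·√(n/2) ⇒ d = δ/√(n/2) = 2.486/√(260/2) = 0.2181.

d ≈ 0.218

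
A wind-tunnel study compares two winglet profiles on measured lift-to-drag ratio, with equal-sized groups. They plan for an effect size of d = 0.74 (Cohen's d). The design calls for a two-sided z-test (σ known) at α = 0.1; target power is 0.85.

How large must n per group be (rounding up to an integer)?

n = 27 per group

Set Φ(δ − 1.645) = 0.85; then δ − 1.645 = Φ⁻¹(0.85) = 1.036, giving δ = 2.681.
(For δ > 0 the lower-tail rejection region contributes negligibly to power, so the one-term inversion is standard.)
δ = d·√(n/2) ⇒ n = 2(δ/d)² = 2 × (2.681 / 0.74)² = 26.26.
Round up to the next whole unit.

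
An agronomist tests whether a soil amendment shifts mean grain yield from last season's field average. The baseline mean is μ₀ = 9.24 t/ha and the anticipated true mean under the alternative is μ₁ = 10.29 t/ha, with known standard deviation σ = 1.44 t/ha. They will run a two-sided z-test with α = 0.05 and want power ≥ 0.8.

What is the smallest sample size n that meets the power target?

Standardized effect: d = |μ₁ − μ₀| / σ = |10.29 − 9.24| / 1.44 = 0.7292
For power 0.8 need Φ(δ − z_{0.025}) = 0.8, so δ = z_{0.025} + z_{0.20} = 1.960 + 0.842 = 2.802.
(For δ > 0 the lower-tail rejection region contributes negligibly to power, so the one-term inversion is standard.)
δ = d·√n ⇒ n = (δ/d)² = (2.802 / 0.7292)² = 14.76.
Rounding up, n = 15.

n = 15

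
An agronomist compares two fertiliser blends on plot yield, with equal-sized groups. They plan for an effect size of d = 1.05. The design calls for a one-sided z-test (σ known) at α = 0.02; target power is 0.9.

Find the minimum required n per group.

For power 0.9 need Φ(δ − z_{0.02}) = 0.9, so δ = z_{0.02} + z_{0.10} = 2.054 + 1.282 = 3.335.
δ = d·√(n/2) ⇒ n = 2(δ/d)² = 2 × (3.335 / 1.05)² = 20.18.
Round up to the next whole unit.

n = 21 per group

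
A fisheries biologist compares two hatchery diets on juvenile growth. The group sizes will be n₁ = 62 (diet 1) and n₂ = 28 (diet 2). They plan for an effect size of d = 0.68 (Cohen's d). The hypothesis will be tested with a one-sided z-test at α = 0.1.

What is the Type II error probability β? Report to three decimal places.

β ≈ 0.044

Noncentrality parameter: δ = d / √(1/n₁ + 1/n₂) = 0.68 / √(1/62 + 1/28) = 2.9865
Critical value for a one-sided test at α = 0.1: z_α = 1.282.
Power = Φ(δ − 1.282) = Φ(1.705) = 0.9559.
Type II error: β = 1 − power = 1 − 0.9559 = 0.0441.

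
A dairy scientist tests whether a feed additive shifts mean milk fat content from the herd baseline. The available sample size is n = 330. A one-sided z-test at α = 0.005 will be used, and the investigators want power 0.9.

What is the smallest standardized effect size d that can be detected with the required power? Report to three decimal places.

d ≈ 0.212

Need Φ(δ − 2.576) = 0.9, so δ = 2.576 + 1.282 = 3.857.
δ = d·√n ⇒ d = δ/√n = 3.857/√330 = 0.2123.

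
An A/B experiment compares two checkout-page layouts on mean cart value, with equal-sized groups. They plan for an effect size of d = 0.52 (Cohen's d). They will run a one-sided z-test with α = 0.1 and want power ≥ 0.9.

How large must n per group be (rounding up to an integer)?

For power 0.9 need Φ(δ − z_{0.1}) = 0.9, so δ = z_{0.1} + z_{0.10} = 1.282 + 1.282 = 2.563.
δ = d·√(n/2) ⇒ n = 2(δ/d)² = 2 × (2.563 / 0.52)² = 48.59.
Round up to the next whole unit.

n = 49 per group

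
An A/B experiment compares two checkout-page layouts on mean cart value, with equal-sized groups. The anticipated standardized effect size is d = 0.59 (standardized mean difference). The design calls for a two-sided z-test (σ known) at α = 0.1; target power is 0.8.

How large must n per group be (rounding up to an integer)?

For power 0.8 need Φ(δ − z_{0.05}) = 0.8, so δ = z_{0.05} + z_{0.20} = 1.645 + 0.842 = 2.486.
(For δ > 0 the lower-tail rejection region contributes negligibly to power, so the one-term inversion is standard.)
δ = d·√(n/2) ⇒ n = 2(δ/d)² = 2 × (2.486 / 0.59)² = 35.52.
Round up to the next whole unit.

n = 36 per group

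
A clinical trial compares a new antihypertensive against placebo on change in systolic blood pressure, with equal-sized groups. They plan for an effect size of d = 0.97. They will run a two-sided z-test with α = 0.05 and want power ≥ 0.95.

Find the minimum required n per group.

Set Φ(δ − 1.960) = 0.95; then δ − 1.960 = Φ⁻¹(0.95) = 1.645, giving δ = 3.605.
(The Φ(−δ − z_{α/2}) term is vanishingly small for δ > 0 and is dropped in the standard sample-size formula.)
δ = d·√(n/2) ⇒ n = 2(δ/d)² = 2 × (3.605 / 0.97)² = 27.62.
Rounding up, n = 28 per group.

n = 28 per group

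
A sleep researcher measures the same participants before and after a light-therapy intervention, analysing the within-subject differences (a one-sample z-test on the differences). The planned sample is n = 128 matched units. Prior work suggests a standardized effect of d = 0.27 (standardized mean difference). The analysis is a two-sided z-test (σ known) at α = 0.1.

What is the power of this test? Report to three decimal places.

Power ≈ 0.921

Noncentrality parameter: δ = d·√n = 0.27 × √128 = 3.0547
Critical value for a two-sided test at α = 0.1: z_{α/2} = 1.645.
Power = Φ(δ − 1.645) + Φ(−δ − 1.645) = Φ(1.410) + Φ(-4.700) = 0.9207 + 0.0000 = 0.9207.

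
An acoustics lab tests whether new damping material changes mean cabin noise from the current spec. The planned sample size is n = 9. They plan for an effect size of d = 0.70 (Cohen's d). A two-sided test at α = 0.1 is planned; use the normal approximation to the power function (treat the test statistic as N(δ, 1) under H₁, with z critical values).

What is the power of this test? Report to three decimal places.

Power ≈ 0.676

Noncentrality parameter: λ = d·√n = 0.70 × √9 = 2.1000
Two-sided α = 0.1 → critical value z_{0.05} = 1.645.
Power = Φ(λ − 1.645) + Φ(−λ − 1.645) = Φ(0.455) + Φ(-3.745) = 0.6755 + 0.0001 = 0.6756.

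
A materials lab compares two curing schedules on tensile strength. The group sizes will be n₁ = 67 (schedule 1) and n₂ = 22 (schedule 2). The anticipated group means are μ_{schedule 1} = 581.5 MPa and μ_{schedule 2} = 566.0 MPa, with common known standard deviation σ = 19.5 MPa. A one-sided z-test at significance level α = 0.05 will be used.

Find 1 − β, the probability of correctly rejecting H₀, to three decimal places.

Power ≈ 0.944

Standardized effect: d = |μ_{schedule 1} − μ_{schedule 2}| / σ = |581.5 − 566.0| / 19.5 = 0.7949
Noncentrality parameter: λ = d / √(1/n₁ + 1/n₂) = 0.7949 / √(1/67 + 1/22) = 3.2348
Critical value for a one-sided test at α = 0.05: z_α = 1.645.
Power = P(Z > 1.645 − λ) = Φ(1.590) = 0.9441.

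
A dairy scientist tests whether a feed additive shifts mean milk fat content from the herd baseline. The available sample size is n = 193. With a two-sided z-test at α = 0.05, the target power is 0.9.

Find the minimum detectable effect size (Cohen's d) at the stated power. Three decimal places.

d ≈ 0.233

Need Φ(δ − 1.960) = 0.9, so δ = 1.960 + 1.282 = 3.242.
(Lower-tail contribution to power is negligible for δ > 0.)
δ = d·√n ⇒ d = δ/√n = 3.242/√193 = 0.2333.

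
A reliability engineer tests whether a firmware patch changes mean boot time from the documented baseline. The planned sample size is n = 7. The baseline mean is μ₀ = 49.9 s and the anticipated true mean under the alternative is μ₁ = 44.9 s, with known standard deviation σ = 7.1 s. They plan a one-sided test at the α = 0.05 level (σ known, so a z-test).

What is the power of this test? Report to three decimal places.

Power ≈ 0.586

Standardized effect: d = |μ₁ − μ₀| / σ = |44.9 − 49.9| / 7.1 = 0.7042
Noncentrality parameter: δ = d·√n = 0.7042 × √7 = 1.8632
Critical value for a one-sided test at α = 0.05: z_α = 1.645.
Power = Φ(δ − 1.645) = Φ(0.218) = 0.5864.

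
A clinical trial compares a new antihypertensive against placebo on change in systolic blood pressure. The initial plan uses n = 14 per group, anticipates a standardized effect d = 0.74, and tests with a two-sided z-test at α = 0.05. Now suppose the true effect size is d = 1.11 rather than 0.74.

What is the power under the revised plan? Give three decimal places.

With d = 1.11: δ = d·√(n/2) = 1.11 × √(14/2) = 2.9368. Critical value z_{0.025} = 1.960.
Revised power = Φ(δ − 1.960) + Φ(−δ − 1.960) = Φ(0.977) + Φ(-4.897) = 0.8357 + 0.0000 = 0.8357.

Power ≈ 0.836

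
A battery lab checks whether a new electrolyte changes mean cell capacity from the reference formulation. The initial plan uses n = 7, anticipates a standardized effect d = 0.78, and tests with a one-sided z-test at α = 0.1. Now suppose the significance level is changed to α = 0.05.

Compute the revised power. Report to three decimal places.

δ = d·√n = 0.78 × √7 = 2.0637 (unchanged). New critical value: z_{0.05} = 1.645.
Revised power = P(Z > 1.645 − δ) = Φ(0.419) = 0.6623.

Power ≈ 0.662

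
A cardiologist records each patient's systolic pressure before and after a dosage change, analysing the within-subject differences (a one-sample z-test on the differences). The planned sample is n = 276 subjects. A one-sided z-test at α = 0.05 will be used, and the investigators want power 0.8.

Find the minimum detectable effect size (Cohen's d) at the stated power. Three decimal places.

Required noncentrality: δ = z_{0.05} + z_{0.20} = 1.645 + 0.842 = 2.486.
δ = d·√n ⇒ d = δ/√n = 2.486/√276 = 0.1497.

d ≈ 0.150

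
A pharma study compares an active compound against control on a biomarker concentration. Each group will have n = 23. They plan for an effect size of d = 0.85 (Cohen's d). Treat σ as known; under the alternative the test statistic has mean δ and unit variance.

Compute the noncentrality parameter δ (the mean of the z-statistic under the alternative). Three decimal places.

The noncentrality parameter scales effect size by the design's sample-size factor: δ = d·√(n/2) = 0.85 × √(23/2) = 2.8825

δ ≈ 2.882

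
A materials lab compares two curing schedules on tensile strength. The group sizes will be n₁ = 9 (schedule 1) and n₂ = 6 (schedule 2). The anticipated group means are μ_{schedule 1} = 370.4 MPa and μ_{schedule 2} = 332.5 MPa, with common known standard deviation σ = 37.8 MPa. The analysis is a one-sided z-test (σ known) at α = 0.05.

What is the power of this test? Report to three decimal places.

Power ≈ 0.602

Standardized effect: d = |μ_{schedule 1} − μ_{schedule 2}| / σ = |370.4 − 332.5| / 37.8 = 1.0026
Noncentrality parameter: λ = d / √(1/n₁ + 1/n₂) = 1.0026 / √(1/9 + 1/6) = 1.9024
One-sided α = 0.05 → critical value z_{0.05} = 1.645.
Power = Φ(λ − 1.645) = Φ(0.258) = 0.6016.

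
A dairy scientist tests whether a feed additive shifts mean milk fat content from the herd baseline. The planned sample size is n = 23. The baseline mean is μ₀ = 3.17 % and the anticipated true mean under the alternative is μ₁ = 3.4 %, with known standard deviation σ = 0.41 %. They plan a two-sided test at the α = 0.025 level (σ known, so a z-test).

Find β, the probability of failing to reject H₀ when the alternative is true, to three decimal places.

Standardized effect: d = |μ₁ − μ₀| / σ = |3.4 − 3.17| / 0.41 = 0.5610
Noncentrality parameter: λ = d·√n = 0.5610 × √23 = 2.6903
Two-sided α = 0.025 → critical value z_{0.0125} = 2.241.
Power = Φ(λ − 2.241) + Φ(−λ − 2.241) = Φ(0.449) + Φ(-4.932) = 0.6733 + 0.0000 = 0.6733.
Type II error: β = 1 − power = 1 − 0.6733 = 0.3267.

β ≈ 0.327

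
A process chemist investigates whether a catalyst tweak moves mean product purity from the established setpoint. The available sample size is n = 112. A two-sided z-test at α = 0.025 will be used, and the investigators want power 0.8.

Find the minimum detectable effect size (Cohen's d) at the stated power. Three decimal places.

Need Φ(δ − 2.241) = 0.8, so δ = 2.241 + 0.842 = 3.083.
(Lower-tail contribution to power is negligible for δ > 0.)
δ = d·√n ⇒ d = δ/√n = 3.083/√112 = 0.2913.

d ≈ 0.291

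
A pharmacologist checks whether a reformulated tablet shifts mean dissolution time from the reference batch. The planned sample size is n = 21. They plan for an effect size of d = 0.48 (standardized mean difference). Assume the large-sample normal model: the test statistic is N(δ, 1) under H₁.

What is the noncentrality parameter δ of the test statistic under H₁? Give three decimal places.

The noncentrality parameter scales effect size by the design's sample-size factor: δ = d·√n = 0.48 × √21 = 2.1996

δ ≈ 2.200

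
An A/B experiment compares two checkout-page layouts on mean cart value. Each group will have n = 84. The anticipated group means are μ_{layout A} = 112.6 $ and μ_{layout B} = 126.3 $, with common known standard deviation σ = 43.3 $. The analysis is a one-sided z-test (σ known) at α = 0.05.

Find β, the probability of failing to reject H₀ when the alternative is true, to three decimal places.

β ≈ 0.343

Standardized effect: d = |μ_{layout A} − μ_{layout B}| / σ = |112.6 − 126.3| / 43.3 = 0.3164
Noncentrality parameter: δ = d·√(n/2) = 0.3164 × √(84/2) = 2.0505
Critical value for a one-sided test at α = 0.05: z_α = 1.645.
Power = Φ(δ − 1.645) = Φ(0.406) = 0.6575.
Type II error: β = 1 − power = 1 − 0.6575 = 0.3425.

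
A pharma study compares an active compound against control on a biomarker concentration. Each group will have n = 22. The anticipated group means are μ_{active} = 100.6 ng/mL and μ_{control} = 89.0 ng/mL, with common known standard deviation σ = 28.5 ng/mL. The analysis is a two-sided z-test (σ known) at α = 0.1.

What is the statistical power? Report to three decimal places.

Power ≈ 0.385

Standardized effect: d = |μ_{active} − μ_{control}| / σ = |100.6 − 89.0| / 28.5 = 0.4070
Noncentrality parameter: δ = d·√(n/2) = 0.4070 × √(22/2) = 1.3499
Critical value for a two-sided test at α = 0.1: z_{α/2} = 1.645.
Power = Φ(δ − 1.645) + Φ(−δ − 1.645) = Φ(-0.295) + Φ(-2.995) = 0.3840 + 0.0014 = 0.3854.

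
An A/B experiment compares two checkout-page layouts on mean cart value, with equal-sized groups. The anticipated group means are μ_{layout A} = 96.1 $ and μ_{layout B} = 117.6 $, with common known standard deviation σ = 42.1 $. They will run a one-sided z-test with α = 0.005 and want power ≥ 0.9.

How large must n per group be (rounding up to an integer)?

Standardized effect: d = |μ_{layout A} − μ_{layout B}| / σ = |96.1 − 117.6| / 42.1 = 0.5107
For power 0.9 need Φ(δ − z_{0.005}) = 0.9, so δ = z_{0.005} + z_{0.10} = 2.576 + 1.282 = 3.857.
δ = d·√(n/2) ⇒ n = 2(δ/d)² = 2 × (3.857 / 0.5107)² = 114.10.
Round up to the next whole unit.

n = 115 per group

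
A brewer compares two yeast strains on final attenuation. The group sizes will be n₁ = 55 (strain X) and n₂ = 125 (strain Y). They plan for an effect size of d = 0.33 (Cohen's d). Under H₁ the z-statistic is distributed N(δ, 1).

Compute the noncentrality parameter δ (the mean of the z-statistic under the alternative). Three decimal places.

The noncentrality parameter scales effect size by the design's sample-size factor: δ = d / √(1/n₁ + 1/n₂) = 0.33 / √(1/55 + 1/125) = 2.0395

δ ≈ 2.039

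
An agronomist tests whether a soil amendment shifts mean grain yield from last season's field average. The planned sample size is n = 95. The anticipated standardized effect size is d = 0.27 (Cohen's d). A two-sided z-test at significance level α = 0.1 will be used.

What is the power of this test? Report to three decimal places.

Power ≈ 0.838

Noncentrality parameter: δ = d·√n = 0.27 × √95 = 2.6316
Critical value for a two-sided test at α = 0.1: z_{α/2} = 1.645.
Power = Φ(δ − 1.645) + Φ(−δ − 1.645) = Φ(0.987) + Φ(-4.276) = 0.8381 + 0.0000 = 0.8381.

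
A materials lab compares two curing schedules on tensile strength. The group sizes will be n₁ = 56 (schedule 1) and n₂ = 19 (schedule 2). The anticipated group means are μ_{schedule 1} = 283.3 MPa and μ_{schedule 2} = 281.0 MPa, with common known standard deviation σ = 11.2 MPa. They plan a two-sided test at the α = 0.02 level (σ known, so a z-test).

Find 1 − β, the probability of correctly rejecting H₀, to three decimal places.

Power ≈ 0.061

Standardized effect: d = |μ_{schedule 1} − μ_{schedule 2}| / σ = |283.3 − 281.0| / 11.2 = 0.2054
Noncentrality parameter: δ = d / √(1/n₁ + 1/n₂) = 0.2054 / √(1/56 + 1/19) = 0.7735
Two-sided α = 0.02 → critical value z_{0.01} = 2.326.
Power = Φ(δ − 2.326) + Φ(−δ − 2.326) = Φ(-1.553) + Φ(-3.100) = 0.0602 + 0.0010 = 0.0612.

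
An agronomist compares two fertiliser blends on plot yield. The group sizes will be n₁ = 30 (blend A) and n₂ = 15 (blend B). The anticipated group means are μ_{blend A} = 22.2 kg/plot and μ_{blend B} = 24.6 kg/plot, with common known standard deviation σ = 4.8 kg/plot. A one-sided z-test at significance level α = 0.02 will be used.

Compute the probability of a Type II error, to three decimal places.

Standardized effect: d = |μ_{blend A} − μ_{blend B}| / σ = |22.2 − 24.6| / 4.8 = 0.5000
Noncentrality parameter: δ = d / √(1/n₁ + 1/n₂) = 0.5000 / √(1/30 + 1/15) = 1.5811
Critical value for a one-sided test at α = 0.02: z_α = 2.054.
Power = P(Z > 2.054 − δ) = Φ(-0.473) = 0.3182.
Type II error: β = 1 − power = 1 − 0.3182 = 0.6818.

β ≈ 0.682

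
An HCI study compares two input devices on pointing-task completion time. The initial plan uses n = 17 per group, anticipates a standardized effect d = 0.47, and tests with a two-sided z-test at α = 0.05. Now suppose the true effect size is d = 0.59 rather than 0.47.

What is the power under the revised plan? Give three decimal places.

With d = 0.59: δ = d·√(n/2) = 0.59 × √(17/2) = 1.7201. Critical value z_{0.025} = 1.960.
Revised power = Φ(δ − 1.960) + Φ(−δ − 1.960) = Φ(-0.240) + Φ(-3.680) = 0.4052 + 0.0001 = 0.4053.

Power ≈ 0.405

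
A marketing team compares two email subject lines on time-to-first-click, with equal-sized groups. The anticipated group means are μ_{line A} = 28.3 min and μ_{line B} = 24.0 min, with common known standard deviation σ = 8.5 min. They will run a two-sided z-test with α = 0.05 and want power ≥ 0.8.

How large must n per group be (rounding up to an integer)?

n = 62 per group

Standardized effect: d = |μ_{line A} − μ_{line B}| / σ = |28.3 − 24.0| / 8.5 = 0.5059
For power 0.8 need Φ(δ − z_{0.025}) = 0.8, so δ = z_{0.025} + z_{0.20} = 1.960 + 0.842 = 2.802.
(Ignoring the negligible lower-tail rejection probability gives the usual closed-form inversion.)
δ = d·√(n/2) ⇒ n = 2(δ/d)² = 2 × (2.802 / 0.5059)² = 61.34.
Rounding up, n = 62 per group.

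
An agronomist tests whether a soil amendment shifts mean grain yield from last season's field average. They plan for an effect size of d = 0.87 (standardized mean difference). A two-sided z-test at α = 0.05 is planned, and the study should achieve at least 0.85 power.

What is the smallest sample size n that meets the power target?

n = 12

Set Φ(δ − 1.960) = 0.85; then δ − 1.960 = Φ⁻¹(0.85) = 1.036, giving δ = 2.996.
(For δ > 0 the lower-tail rejection region contributes negligibly to power, so the one-term inversion is standard.)
δ = d·√n ⇒ n = (δ/d)² = (2.996 / 0.87)² = 11.86.
Round up to the next whole unit.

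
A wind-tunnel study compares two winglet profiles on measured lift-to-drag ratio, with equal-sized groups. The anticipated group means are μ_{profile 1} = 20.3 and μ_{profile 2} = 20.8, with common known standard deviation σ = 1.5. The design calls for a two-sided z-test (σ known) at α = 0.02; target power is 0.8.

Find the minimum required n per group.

n = 181 per group

Standardized effect: d = |μ_{profile 1} − μ_{profile 2}| / σ = |20.3 − 20.8| / 1.5 = 0.3333
Set Φ(δ − 2.326) = 0.8; then δ − 2.326 = Φ⁻¹(0.8) = 0.842, giving δ = 3.168.
(The Φ(−δ − z_{α/2}) term is vanishingly small for δ > 0 and is dropped in the standard sample-size formula.)
δ = d·√(n/2) ⇒ n = 2(δ/d)² = 2 × (3.168 / 0.3333)² = 180.65.
Rounding up, n = 181 per group.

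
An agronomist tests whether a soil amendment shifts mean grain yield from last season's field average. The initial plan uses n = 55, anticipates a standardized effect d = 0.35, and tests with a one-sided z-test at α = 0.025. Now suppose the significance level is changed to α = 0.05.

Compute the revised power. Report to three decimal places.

δ = d·√n = 0.35 × √55 = 2.5957 (unchanged). New critical value: z_{0.05} = 1.645.
Revised power = P(Z > 1.645 − δ) = Φ(0.951) = 0.8292.

Power ≈ 0.829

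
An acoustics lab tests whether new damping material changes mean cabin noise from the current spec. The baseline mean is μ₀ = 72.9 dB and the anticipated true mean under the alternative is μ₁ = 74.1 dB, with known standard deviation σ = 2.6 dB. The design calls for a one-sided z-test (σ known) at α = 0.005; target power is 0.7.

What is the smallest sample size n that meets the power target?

Standardized effect: d = |μ₁ − μ₀| / σ = |74.1 − 72.9| / 2.6 = 0.4615
Set Φ(δ − 2.576) = 0.7; then δ − 2.576 = Φ⁻¹(0.7) = 0.524, giving δ = 3.100.
δ = d·√n ⇒ n = (δ/d)² = (3.100 / 0.4615)² = 45.12.
Round up to the next whole unit.

n = 46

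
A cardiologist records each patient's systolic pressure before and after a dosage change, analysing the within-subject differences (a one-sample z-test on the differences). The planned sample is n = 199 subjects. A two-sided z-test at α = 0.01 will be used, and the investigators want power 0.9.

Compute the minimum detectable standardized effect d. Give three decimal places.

d ≈ 0.273

Need Φ(δ − 2.576) = 0.9, so δ = 2.576 + 1.282 = 3.857.
(Lower-tail contribution to power is negligible for δ > 0.)
δ = d·√n ⇒ d = δ/√n = 3.857/√199 = 0.2734.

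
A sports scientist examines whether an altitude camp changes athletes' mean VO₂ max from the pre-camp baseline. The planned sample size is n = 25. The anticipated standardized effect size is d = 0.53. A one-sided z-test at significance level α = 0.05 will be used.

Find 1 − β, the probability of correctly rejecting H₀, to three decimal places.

Noncentrality parameter: δ = d·√n = 0.53 × √25 = 2.6500
One-sided α = 0.05 → critical value z_{0.05} = 1.645.
Power = P(Z > 1.645 − δ) = Φ(1.005) = 0.8426.

Power ≈ 0.843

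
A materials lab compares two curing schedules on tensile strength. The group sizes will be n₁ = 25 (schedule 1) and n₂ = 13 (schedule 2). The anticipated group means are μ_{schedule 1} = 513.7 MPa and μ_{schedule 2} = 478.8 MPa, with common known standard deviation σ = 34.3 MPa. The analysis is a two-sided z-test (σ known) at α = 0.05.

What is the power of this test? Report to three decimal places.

Power ≈ 0.845

Standardized effect: d = |μ_{schedule 1} − μ_{schedule 2}| / σ = |513.7 − 478.8| / 34.3 = 1.0175
Noncentrality parameter: λ = d / √(1/n₁ + 1/n₂) = 1.0175 / √(1/25 + 1/13) = 2.9756
Critical value for a two-sided test at α = 0.05: z_{α/2} = 1.960.
Power = Φ(λ − 1.960) + Φ(−λ − 1.960) = Φ(1.016) + Φ(-4.936) = 0.8451 + 0.0000 = 0.8451.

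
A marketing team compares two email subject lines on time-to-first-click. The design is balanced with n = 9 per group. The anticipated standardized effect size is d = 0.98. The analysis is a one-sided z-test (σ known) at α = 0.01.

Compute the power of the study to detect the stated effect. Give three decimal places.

Power ≈ 0.402

Noncentrality parameter: δ = d·√(n/2) = 0.98 × √(9/2) = 2.0789
Critical value for a one-sided test at α = 0.01: z_α = 2.326.
Power = Φ(δ − 2.326) = Φ(-0.247) = 0.4023.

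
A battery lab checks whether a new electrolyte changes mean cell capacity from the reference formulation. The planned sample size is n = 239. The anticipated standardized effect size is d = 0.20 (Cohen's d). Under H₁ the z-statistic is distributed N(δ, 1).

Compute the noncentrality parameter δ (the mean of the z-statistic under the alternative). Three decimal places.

δ ≈ 3.092

The noncentrality parameter scales effect size by the design's sample-size factor: δ = d·√n = 0.20 × √239 = 3.0919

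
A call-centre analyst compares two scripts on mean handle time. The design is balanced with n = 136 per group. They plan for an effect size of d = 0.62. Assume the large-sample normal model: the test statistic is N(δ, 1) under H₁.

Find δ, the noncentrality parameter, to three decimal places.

δ ≈ 5.113

The noncentrality parameter scales effect size by the design's sample-size factor: δ = d·√(n/2) = 0.62 × √(136/2) = 5.1127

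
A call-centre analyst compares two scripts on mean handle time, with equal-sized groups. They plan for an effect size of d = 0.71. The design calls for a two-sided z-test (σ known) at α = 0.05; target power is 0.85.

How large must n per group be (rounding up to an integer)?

For power 0.85 need Φ(δ − z_{0.025}) = 0.85, so δ = z_{0.025} + z_{0.15} = 1.960 + 1.036 = 2.996.
(Ignoring the negligible lower-tail rejection probability gives the usual closed-form inversion.)
δ = d·√(n/2) ⇒ n = 2(δ/d)² = 2 × (2.996 / 0.71)² = 35.62.
Rounding up, n = 36 per group.

n = 36 per group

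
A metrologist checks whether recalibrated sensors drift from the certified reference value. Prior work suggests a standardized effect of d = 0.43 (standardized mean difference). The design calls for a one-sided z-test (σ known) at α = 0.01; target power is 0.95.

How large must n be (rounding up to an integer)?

Set Φ(δ − 2.326) = 0.95; then δ − 2.326 = Φ⁻¹(0.95) = 1.645, giving δ = 3.971.
δ = d·√n ⇒ n = (δ/d)² = (3.971 / 0.43)² = 85.29.
Rounding up, n = 86.

n = 86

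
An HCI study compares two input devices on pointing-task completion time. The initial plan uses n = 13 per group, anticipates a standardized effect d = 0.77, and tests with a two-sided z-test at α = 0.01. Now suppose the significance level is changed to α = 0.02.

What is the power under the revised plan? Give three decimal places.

Power ≈ 0.358

δ = d·√(n/2) = 0.77 × √(13/2) = 1.9631 (unchanged). New critical value: z_{0.01} = 2.326.
Revised power = Φ(δ − 2.326) + Φ(−δ − 2.326) = Φ(-0.363) + Φ(-4.289) = 0.3582 + 0.0000 = 0.3582.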